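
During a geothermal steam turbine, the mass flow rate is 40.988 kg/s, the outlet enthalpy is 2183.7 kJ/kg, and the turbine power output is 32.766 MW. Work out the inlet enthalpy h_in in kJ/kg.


h_in = h_out + P * 1000 / mdot
h_in = 2183.7 + 32.766 * 1000 / 40.988
h_in = 2983.1 kJ/kg


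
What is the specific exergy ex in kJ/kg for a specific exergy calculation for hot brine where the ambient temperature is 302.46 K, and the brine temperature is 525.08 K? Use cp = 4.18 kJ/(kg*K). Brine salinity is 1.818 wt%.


ex = cp * ((T_b - T_0) - T_0 * ln(T_b/T_0))
ex = 4.18 * ((525.08 - 302.46) - 302.46 * ln(525.08/302.46))
ex = 233.17 kJ/kg


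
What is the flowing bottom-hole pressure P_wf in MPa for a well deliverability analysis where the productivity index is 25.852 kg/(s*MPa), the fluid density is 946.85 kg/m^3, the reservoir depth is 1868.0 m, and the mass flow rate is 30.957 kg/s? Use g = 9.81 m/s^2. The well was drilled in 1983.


Step 1: P_i = rho*g*h/1e6 = 946.85*9.81*1868.0/1e6 = 17.35110 MPa
Step 2: P_wf = P_i - mdot/PI = 17.35110 - 30.957/25.852 = 16.154 MPa
P_wf = 16.154 MPa


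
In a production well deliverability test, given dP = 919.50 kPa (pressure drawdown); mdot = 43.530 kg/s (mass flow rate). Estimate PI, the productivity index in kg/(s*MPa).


PI = mdot * 1000 / dP
PI = 43.530 * 1000 / 919.50
PI = 47.341 kg/(s*MPa)


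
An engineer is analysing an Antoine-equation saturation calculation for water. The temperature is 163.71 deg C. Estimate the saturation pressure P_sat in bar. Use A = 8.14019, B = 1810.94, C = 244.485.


P_sat = 10^(A - B/(C + T)) / 760 * 0.101325
P_sat = 10^(8.14019 - 1810.94/(244.485 + 163.71)) / 760 * 0.101325
P_sat = 0.6739613 MPa
Convert: 0.6739613 MPa * 10.0 = 6.7396 bar
P_sat = 6.7396 bar


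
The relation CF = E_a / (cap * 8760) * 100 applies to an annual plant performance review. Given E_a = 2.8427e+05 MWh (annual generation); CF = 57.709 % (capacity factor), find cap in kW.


cap = E_a / (CF/100 * 8760)
cap = 2.8427e+05 / (57.709/100 * 8760)
cap = 56.23198 MW
Convert: 56.23198 MW * 1000.0 = 56232 kW
cap = 56232 kW


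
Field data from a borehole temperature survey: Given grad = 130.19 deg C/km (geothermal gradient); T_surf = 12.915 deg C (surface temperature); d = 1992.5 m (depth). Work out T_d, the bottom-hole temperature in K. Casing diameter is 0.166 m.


T_d = T_surf + grad * d / 1000
T_d = 12.915 + 130.19 * 1992.5 / 1000
T_d = 272.3186 deg C
Convert to K: 272.3186 + 273.15 = 545.47 K
T_d = 545.47 K


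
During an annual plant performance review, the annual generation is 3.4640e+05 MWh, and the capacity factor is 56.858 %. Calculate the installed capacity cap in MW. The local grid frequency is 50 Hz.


cap = E_a / (CF/100 * 8760)
cap = 3.4640e+05 / (56.858/100 * 8760)
cap = 69.548 MW


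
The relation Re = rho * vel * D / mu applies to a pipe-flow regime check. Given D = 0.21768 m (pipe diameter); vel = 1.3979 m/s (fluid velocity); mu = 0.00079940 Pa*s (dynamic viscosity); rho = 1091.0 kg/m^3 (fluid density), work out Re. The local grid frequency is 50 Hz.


Re = rho * vel * D / mu
Re = 1091.0 * 1.3979 * 0.21768 / 0.00079940
Re = 4.1529e+05


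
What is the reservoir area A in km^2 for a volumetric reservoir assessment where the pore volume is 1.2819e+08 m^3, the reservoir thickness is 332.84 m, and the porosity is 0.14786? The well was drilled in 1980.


A = Vp / (1e6 * hr * phi)
A = 1.2819e+08 / (1e6 * 332.84 * 0.14786)
A = 2.6048 km^2


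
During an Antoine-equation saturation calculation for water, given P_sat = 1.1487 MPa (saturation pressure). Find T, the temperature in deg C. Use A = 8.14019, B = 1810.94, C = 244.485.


T = B / (A - log10(P_sat * 760 / 0.101325)) - C
T = 1810.94 / (8.14019 - log10(1.1487 * 760 / 0.101325)) - 244.485
T = 186.19 deg C


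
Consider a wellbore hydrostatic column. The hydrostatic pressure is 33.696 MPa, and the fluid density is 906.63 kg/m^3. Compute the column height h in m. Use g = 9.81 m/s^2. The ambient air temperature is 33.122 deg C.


h = P * 1e6 / (g * rho)
h = 33.696 * 1e6 / (9.81 * 906.63)
h = 3788.6 m


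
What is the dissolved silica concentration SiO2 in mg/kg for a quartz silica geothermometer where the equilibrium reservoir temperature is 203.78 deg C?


SiO2 = 10^(5.19 - 1309/(T_eq + 273.15))
SiO2 = 10^(5.19 - 1309/(203.78 + 273.15))
SiO2 = 278.84 mg/kg


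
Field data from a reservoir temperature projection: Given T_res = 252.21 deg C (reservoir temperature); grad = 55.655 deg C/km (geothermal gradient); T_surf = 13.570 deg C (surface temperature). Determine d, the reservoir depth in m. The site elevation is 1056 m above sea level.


d = (T_res - T_surf) / grad * 1000
d = (252.21 - 13.570) / 55.655 * 1000
d = 4287.8 m


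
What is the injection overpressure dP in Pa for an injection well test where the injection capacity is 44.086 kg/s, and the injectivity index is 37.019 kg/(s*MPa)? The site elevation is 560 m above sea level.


dP = mdot * 1000 / II
dP = 44.086 * 1000 / 37.019
dP = 1190.902 kPa
Convert: 1190.902 kPa * 1000.0 = 1.1909e+06 Pa
dP = 1.1909e+06 Pa


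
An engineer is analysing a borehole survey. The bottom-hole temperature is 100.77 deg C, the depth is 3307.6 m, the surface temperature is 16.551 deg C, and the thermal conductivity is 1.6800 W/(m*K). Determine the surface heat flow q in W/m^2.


Step 1: grad = (T_d - T_surf)/d * 1000 = (100.77 - 16.551)/3307.6 * 1000 = 25.46227 deg C/km
Step 2: q = k * grad / 1000 = 1.68 * 25.46227 / 1000 = 0.042777 W/m^2
q = 0.042777 W/m^2


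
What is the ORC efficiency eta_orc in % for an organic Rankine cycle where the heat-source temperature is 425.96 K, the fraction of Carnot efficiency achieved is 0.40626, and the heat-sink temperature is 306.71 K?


eta_orc = (1 - Tc/Th) * f * 100
eta_orc = (1 - 306.71/425.96) * 0.40626 * 100
eta_orc = 11.373 %


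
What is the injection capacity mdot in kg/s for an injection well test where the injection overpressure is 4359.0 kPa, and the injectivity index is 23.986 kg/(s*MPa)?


mdot = II * dP / 1000
mdot = 23.986 * 4359.0 / 1000
mdot = 104.55 kg/s


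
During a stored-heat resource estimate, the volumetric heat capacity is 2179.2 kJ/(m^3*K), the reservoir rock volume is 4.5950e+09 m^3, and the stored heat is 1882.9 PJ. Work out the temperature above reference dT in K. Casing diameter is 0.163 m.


dT = Q_s * 1e12 / (Vr * rhoc)
dT = 1882.9 * 1e12 / (4.5950e+09 * 2179.2)
dT = 188.04 K


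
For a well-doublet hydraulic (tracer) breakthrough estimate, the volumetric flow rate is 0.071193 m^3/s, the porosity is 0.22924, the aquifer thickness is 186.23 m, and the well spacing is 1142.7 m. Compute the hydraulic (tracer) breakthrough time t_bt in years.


t_bt = pi * hr * phi * L^2 / (3 * Qv) / (365.25*86400)
t_bt = pi * 186.23 * 0.22924 * 1142.7^2 / (3 * 0.071193) / (365.25*86400)
t_bt = 25.983 years


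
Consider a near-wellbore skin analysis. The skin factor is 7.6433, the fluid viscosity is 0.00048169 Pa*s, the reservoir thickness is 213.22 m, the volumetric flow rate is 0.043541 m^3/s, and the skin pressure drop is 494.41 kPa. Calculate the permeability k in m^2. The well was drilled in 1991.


k = S*q*mu / (2*pi*dP_s*1000*hr)
k = 7.6433*0.043541*0.00048169 / (2*pi*494.41*1000*213.22)
k = 2.4202e-13 m^2


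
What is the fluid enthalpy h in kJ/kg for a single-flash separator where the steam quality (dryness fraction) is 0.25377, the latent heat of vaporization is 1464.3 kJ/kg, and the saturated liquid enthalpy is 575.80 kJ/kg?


h = hf + x * hfg
h = 575.80 + 0.25377 * 1464.3
h = 947.40 kJ/kg


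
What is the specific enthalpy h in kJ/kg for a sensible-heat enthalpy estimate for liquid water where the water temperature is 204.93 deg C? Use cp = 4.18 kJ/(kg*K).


h = cp * T
h = 4.18 * 204.93
h = 856.61 kJ/kg


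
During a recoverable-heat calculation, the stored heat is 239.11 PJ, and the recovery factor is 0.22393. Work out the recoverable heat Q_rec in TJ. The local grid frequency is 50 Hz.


Q_rec = Q_s * RF
Q_rec = 239.11 * 0.22393
Q_rec = 53.54390 PJ
Convert: 53.54390 PJ * 1000.0 = 53544 TJ
Q_rec = 53544 TJ


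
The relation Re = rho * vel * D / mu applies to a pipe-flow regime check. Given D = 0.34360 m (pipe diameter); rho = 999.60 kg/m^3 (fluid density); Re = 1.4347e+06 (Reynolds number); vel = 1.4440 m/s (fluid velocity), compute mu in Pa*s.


mu = rho * vel * D / Re
mu = 999.60 * 1.4440 * 0.34360 / 1.4347e+06
mu = 0.00034569 Pa*s


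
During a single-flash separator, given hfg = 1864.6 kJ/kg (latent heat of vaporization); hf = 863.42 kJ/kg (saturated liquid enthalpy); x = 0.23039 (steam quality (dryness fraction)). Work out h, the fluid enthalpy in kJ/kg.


h = hf + x * hfg
h = 863.42 + 0.23039 * 1864.6
h = 1293.0 kJ/kg


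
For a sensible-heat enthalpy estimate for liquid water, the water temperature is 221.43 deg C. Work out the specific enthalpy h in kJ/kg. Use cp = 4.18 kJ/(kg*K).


h = cp * T
h = 4.18 * 221.43
h = 925.58 kJ/kg


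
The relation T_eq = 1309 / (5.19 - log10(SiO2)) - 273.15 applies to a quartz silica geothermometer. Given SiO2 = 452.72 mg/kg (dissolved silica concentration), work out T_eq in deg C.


T_eq = 1309 / (5.19 - log10(SiO2)) - 273.15
T_eq = 1309 / (5.19 - log10(452.72)) - 273.15
T_eq = 243.39 deg C


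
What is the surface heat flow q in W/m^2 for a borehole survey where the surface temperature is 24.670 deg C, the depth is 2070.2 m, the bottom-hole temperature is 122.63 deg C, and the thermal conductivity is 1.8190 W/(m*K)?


Step 1: grad = (T_d - T_surf)/d * 1000 = (122.63 - 24.67)/2070.2 * 1000 = 47.31910 deg C/km
Step 2: q = k * grad / 1000 = 1.819 * 47.31910 / 1000 = 0.086073 W/m^2
q = 0.086073 W/m^2


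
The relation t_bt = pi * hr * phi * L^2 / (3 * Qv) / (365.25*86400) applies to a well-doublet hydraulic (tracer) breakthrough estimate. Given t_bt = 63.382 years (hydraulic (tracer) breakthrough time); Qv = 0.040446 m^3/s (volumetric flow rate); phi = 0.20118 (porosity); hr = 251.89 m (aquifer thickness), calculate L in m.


L = sqrt(t_bt*365.25*86400*3*Qv / (pi*hr*phi))
L = sqrt(63.382*365.25*86400*3*0.040446 / (pi*251.89*0.20118))
L = 1234.7 m


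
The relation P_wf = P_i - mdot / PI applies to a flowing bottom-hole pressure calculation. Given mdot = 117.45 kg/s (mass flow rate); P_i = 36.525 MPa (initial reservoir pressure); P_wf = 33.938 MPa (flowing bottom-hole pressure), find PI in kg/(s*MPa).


PI = mdot / (P_i - P_wf)
PI = 117.45 / (36.525 - 33.938)
PI = 45.400 kg/(s*MPa)


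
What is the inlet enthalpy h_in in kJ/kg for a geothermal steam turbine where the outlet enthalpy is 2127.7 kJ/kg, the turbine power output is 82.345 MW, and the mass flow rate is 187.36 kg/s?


h_in = h_out + P * 1000 / mdot
h_in = 2127.7 + 82.345 * 1000 / 187.36
h_in = 2567.2 kJ/kg


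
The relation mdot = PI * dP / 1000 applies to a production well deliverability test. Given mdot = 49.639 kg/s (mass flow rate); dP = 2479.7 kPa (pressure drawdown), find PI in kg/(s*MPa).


PI = mdot * 1000 / dP
PI = 49.639 * 1000 / 2479.7
PI = 20.018 kg/(s*MPa)


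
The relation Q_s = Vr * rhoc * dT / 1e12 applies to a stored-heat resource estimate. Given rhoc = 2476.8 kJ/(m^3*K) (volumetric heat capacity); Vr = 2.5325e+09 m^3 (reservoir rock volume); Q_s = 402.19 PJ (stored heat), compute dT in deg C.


dT = Q_s * 1e12 / (Vr * rhoc)
dT = 402.19 * 1e12 / (2.5325e+09 * 2476.8)
dT = 64.11961 K
Convert (temperature difference, 1 K = 1 deg C): 64.11961 K = 64.11961 deg C
dT = 64.120 deg C


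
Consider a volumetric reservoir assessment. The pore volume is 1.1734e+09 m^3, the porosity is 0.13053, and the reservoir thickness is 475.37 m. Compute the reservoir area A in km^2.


A = Vp / (1e6 * hr * phi)
A = 1.1734e+09 / (1e6 * 475.37 * 0.13053)
A = 18.911 km^2


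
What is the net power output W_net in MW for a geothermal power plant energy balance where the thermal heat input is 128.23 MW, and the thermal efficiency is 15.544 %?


W_net = eta / 100 * Q_in
W_net = 15.544 / 100 * 128.23
W_net = 19.932 MW


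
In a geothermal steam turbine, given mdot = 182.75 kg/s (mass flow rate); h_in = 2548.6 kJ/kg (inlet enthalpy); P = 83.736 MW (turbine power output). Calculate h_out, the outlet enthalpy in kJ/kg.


h_out = h_in - P * 1000 / mdot
h_out = 2548.6 - 83.736 * 1000 / 182.75
h_out = 2090.4 kJ/kg


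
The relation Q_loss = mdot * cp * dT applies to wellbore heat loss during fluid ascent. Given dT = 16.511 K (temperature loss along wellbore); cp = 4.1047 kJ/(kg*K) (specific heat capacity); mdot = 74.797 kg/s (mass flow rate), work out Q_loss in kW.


Q_loss = mdot * cp * dT
Q_loss = 74.797 * 4.1047 * 16.511
Q_loss = 5069.2 kW


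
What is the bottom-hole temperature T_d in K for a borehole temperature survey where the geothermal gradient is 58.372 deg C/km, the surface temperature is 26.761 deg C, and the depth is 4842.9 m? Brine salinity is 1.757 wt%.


T_d = T_surf + grad * d / 1000
T_d = 26.761 + 58.372 * 4842.9 / 1000
T_d = 309.4508 deg C
Convert to K: 309.4508 + 273.15 = 582.60 K
T_d = 582.60 K


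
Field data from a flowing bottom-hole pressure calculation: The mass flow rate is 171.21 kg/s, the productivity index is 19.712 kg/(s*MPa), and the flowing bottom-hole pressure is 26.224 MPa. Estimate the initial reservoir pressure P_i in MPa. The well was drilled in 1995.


P_i = P_wf + mdot / PI
P_i = 26.224 + 171.21 / 19.712
P_i = 34.910 MPa


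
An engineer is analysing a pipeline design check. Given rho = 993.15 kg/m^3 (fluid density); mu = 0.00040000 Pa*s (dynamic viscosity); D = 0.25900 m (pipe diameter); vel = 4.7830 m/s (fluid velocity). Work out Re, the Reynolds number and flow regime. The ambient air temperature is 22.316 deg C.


Step 1: Re = rho*vel*D/mu = 993.15*4.783*0.259/0.0004 = 3.0758e+06
Step 2: Re = 3.0758e+06 > 4000, so flow is turbulent.
Re = 3.0758e+06 (turbulent)


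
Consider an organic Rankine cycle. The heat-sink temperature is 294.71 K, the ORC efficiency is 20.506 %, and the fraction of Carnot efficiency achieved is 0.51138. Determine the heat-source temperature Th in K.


Th = Tc / (1 - (eta_orc/100)/f)
Th = 294.71 / (1 - (20.506/100)/0.51138)
Th = 492.00 K


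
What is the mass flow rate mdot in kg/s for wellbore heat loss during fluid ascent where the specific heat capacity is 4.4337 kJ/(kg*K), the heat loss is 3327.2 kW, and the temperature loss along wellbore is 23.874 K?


mdot = Q_loss / (cp * dT)
mdot = 3327.2 / (4.4337 * 23.874)
mdot = 31.433 kg/s


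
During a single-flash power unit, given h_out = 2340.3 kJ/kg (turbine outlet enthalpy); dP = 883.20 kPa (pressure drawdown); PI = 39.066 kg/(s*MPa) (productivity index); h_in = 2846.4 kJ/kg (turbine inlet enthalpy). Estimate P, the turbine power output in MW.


Step 1: mdot = PI * dP / 1000 = 39.066 * 883.2 / 1000 = 34.50309 kg/s
Step 2: P = mdot*(h_in - h_out)/1000 = 34.50309*(2846.4 - 2340.3)/1000 = 17.462 MW
P = 17.462 MW


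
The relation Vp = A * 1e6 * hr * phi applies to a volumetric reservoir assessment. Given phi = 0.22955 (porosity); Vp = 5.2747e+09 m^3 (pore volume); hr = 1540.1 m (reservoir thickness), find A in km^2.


A = Vp / (1e6 * hr * phi)
A = 5.2747e+09 / (1e6 * 1540.1 * 0.22955)
A = 14.920 km^2


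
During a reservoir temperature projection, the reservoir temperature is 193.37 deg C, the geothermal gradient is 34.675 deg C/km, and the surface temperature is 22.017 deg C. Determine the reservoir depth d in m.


d = (T_res - T_surf) / grad * 1000
d = (193.37 - 22.017) / 34.675 * 1000
d = 4941.7 m


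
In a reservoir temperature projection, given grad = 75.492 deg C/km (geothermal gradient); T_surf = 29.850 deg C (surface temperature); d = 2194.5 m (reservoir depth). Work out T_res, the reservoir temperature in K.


T_res = T_surf + grad * d / 1000
T_res = 29.850 + 75.492 * 2194.5 / 1000
T_res = 195.5172 deg C
Convert to K: 195.5172 + 273.15 = 468.67 K
T_res = 468.67 K


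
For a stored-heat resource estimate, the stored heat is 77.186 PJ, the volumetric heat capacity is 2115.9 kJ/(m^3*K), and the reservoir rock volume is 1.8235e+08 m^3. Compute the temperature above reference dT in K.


dT = Q_s * 1e12 / (Vr * rhoc)
dT = 77.186 * 1e12 / (1.8235e+08 * 2115.9)
dT = 200.05 K


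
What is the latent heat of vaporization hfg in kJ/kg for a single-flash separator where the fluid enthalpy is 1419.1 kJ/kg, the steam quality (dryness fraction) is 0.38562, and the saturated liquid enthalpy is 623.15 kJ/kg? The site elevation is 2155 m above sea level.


hfg = (h - hf) / x
hfg = (1419.1 - 623.15) / 0.38562
hfg = 2064.1 kJ/kg


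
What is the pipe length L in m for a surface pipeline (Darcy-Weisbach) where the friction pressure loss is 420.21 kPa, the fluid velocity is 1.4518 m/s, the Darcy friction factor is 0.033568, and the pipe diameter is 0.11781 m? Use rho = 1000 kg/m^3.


L = dP*1000*D / (f*rho*vel^2/2)
L = 420.21*1000*0.11781 / (0.033568*1000*1.4518^2/2)
L = 1399.4 m


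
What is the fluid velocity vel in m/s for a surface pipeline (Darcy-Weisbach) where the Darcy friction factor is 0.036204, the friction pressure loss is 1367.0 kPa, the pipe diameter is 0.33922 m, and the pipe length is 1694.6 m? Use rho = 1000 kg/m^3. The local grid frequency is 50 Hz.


vel = sqrt(dP*1000*2*D / (f*L*rho))
vel = sqrt(1367.0*1000*2*0.33922 / (0.036204*1694.6*1000))
vel = 3.8880 m/s


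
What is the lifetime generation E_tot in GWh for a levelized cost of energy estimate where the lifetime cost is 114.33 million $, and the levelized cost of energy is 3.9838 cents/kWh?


E_tot = C_tot / LCOE * 100
E_tot = 114.33 / 3.9838 * 100
E_tot = 2869.9 GWh


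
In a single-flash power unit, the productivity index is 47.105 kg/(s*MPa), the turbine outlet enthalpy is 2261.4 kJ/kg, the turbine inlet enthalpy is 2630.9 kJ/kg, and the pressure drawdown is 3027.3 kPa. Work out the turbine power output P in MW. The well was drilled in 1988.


Step 1: mdot = PI * dP / 1000 = 47.105 * 3027.3 / 1000 = 142.6010 kg/s
Step 2: P = mdot*(h_in - h_out)/1000 = 142.6010*(2630.9 - 2261.4)/1000 = 52.691 MW
P = 52.691 MW


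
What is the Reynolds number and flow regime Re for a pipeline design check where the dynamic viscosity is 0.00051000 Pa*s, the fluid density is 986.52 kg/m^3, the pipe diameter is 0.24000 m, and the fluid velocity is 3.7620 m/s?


Step 1: Re = rho*vel*D/mu = 986.52*3.762*0.24/0.00051 = 1.7465e+06
Step 2: Re = 1.7465e+06 > 4000, so flow is turbulent.
Re = 1.7465e+06 (turbulent)


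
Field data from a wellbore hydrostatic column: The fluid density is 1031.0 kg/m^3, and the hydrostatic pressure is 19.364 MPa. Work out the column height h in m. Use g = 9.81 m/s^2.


h = P * 1e6 / (g * rho)
h = 19.364 * 1e6 / (9.81 * 1031.0)
h = 1914.6 m


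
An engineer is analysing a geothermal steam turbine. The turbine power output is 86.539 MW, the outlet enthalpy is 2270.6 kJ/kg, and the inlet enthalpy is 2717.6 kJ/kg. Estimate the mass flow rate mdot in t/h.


mdot = P * 1000 / (h_in - h_out)
mdot = 86.539 * 1000 / (2717.6 - 2270.6)
mdot = 193.5996 kg/s
Convert: 193.5996 kg/s * 3.6 = 696.96 t/h
mdot = 696.96 t/h


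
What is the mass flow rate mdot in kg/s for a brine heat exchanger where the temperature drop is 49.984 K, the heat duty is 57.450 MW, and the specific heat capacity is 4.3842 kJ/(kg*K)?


mdot = Q * 1000 / (cp * dT)
mdot = 57.450 * 1000 / (4.3842 * 49.984)
mdot = 262.16 kg/s


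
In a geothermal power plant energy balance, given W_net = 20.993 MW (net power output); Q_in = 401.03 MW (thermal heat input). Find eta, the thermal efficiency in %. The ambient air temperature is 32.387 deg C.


eta = W_net / Q_in * 100
eta = 20.993 / 401.03 * 100
eta = 5.2348 %


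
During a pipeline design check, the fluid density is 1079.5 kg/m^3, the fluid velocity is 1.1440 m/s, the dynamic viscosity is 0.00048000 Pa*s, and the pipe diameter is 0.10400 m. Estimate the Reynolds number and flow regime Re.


Step 1: Re = rho*vel*D/mu = 1079.5*1.144*0.104/0.00048 = 2.6757e+05
Step 2: Re = 2.6757e+05 > 4000, so flow is turbulent.
Re = 2.6757e+05 (turbulent)


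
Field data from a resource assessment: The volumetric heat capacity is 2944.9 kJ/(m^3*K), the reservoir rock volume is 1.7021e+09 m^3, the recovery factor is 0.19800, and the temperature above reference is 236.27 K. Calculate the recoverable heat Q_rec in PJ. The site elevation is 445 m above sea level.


Step 1: Q_s = Vr*rhoc*dT/1e12 = 1.7021e+09*2944.9*236.27/1e12 = 1184.307 PJ
Step 2: Q_rec = Q_s * RF = 1184.307 * 0.198 = 234.49 PJ
Q_rec = 234.49 PJ


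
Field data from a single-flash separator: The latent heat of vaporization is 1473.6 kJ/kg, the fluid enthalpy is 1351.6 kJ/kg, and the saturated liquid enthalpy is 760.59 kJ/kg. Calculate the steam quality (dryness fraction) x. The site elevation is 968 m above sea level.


x = (h - hf) / hfg
x = (1351.6 - 760.59) / 1473.6
x = 0.40107


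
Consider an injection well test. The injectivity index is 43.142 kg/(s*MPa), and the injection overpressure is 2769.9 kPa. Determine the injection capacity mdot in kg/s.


mdot = II * dP / 1000
mdot = 43.142 * 2769.9 / 1000
mdot = 119.50 kg/s


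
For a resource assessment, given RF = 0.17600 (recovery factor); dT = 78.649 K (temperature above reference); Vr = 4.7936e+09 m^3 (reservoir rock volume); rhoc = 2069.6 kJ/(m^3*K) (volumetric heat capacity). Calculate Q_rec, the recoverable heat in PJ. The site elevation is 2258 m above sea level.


Step 1: Q_s = Vr*rhoc*dT/1e12 = 4.7936e+09*2069.6*78.649/1e12 = 780.2637 PJ
Step 2: Q_rec = Q_s * RF = 780.2637 * 0.176 = 137.33 PJ
Q_rec = 137.33 PJ


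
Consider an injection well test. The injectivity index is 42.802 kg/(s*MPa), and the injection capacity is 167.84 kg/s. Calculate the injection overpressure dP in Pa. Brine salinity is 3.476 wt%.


dP = mdot * 1000 / II
dP = 167.84 * 1000 / 42.802
dP = 3921.312 kPa
Convert: 3921.312 kPa * 1000.0 = 3.9213e+06 Pa
dP = 3.9213e+06 Pa


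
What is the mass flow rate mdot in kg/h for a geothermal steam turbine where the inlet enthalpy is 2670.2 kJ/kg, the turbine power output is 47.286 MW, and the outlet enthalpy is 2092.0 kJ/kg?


mdot = P * 1000 / (h_in - h_out)
mdot = 47.286 * 1000 / (2670.2 - 2092.0)
mdot = 81.78139 kg/s
Convert: 81.78139 kg/s * 3600.0 = 2.9441e+05 kg/h
mdot = 2.9441e+05 kg/h


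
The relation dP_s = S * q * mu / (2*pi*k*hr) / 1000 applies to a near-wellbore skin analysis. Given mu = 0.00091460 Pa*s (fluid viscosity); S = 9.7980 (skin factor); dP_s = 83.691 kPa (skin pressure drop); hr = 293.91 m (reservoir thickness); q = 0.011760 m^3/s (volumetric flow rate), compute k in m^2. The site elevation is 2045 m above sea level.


k = S*q*mu / (2*pi*dP_s*1000*hr)
k = 9.7980*0.011760*0.00091460 / (2*pi*83.691*1000*293.91)
k = 6.8187e-13 m^2


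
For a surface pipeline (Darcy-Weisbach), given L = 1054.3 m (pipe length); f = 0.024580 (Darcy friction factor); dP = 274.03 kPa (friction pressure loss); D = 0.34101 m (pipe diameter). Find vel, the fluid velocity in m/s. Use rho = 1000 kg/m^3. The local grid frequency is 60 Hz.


vel = sqrt(dP*1000*2*D / (f*L*rho))
vel = sqrt(274.03*1000*2*0.34101 / (0.024580*1054.3*1000))
vel = 2.6855 m/s


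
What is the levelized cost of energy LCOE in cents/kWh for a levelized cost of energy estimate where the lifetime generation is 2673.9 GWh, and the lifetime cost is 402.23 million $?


LCOE = C_tot / E_tot * 100
LCOE = 402.23 / 2673.9 * 100
LCOE = 15.043 cents/kWh


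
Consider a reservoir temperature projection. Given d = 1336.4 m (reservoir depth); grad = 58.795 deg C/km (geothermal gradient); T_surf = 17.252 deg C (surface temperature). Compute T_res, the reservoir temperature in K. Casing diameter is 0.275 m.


T_res = T_surf + grad * d / 1000
T_res = 17.252 + 58.795 * 1336.4 / 1000
T_res = 95.82564 deg C
Convert to K: 95.82564 + 273.15 = 368.98 K
T_res = 368.98 K


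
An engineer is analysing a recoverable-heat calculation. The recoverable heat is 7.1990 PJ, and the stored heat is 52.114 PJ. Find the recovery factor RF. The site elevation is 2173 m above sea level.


RF = Q_rec / Q_s
RF = 7.1990 / 52.114
RF = 0.13814


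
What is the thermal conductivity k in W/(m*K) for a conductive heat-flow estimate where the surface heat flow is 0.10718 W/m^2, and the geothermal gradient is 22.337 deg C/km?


k = q * 1000 / grad
k = 0.10718 * 1000 / 22.337
k = 4.7983 W/(m*K)


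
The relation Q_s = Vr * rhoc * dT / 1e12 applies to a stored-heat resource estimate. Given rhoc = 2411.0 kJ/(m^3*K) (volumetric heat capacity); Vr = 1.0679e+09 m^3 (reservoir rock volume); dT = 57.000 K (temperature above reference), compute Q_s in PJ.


Q_s = Vr * rhoc * dT / 1e12
Q_s = 1.0679e+09 * 2411.0 * 57.000 / 1e12
Q_s = 146.76 PJ


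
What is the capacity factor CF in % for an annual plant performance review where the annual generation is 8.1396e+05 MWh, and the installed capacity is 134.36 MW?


CF = E_a / (cap * 8760) * 100
CF = 8.1396e+05 / (134.36 * 8760) * 100
CF = 69.156 %


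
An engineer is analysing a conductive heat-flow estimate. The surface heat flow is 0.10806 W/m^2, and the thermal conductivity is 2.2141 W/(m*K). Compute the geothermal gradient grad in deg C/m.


grad = q * 1000 / k
grad = 0.10806 * 1000 / 2.2141
grad = 48.80538 deg C/km
Convert: 48.80538 deg C/km * 0.001 = 0.048805 deg C/m
grad = 0.048805 deg C/m


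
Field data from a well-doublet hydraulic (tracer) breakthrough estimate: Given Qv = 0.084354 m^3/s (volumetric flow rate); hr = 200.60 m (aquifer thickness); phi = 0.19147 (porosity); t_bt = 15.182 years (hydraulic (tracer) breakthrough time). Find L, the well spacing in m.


L = sqrt(t_bt*365.25*86400*3*Qv / (pi*hr*phi))
L = sqrt(15.182*365.25*86400*3*0.084354 / (pi*200.60*0.19147))
L = 1002.4 m


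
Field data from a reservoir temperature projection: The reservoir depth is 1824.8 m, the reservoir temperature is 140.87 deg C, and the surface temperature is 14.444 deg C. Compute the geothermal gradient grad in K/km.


grad = (T_res - T_surf) / d * 1000
grad = (140.87 - 14.444) / 1824.8 * 1000
grad = 69.28211 deg C/km
Convert: 69.28211 deg C/km * 1.0 = 69.282 K/km
grad = 69.282 K/km


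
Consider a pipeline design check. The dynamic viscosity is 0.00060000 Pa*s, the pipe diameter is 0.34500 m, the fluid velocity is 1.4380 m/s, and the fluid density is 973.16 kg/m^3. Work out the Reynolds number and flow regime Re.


Step 1: Re = rho*vel*D/mu = 973.16*1.438*0.345/0.0006 = 8.0466e+05
Step 2: Re = 8.0466e+05 > 4000, so flow is turbulent.
Re = 8.0466e+05 (turbulent)


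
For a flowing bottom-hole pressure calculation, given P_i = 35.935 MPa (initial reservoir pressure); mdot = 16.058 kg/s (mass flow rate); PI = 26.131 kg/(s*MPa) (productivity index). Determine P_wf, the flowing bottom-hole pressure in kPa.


P_wf = P_i - mdot / PI
P_wf = 35.935 - 16.058 / 26.131
P_wf = 35.32048 MPa
Convert: 35.32048 MPa * 1000.0 = 35320 kPa
P_wf = 35320 kPa


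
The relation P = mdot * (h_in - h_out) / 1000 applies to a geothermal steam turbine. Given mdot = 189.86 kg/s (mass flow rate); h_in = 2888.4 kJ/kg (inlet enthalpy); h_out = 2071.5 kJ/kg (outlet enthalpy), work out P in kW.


P = mdot * (h_in - h_out) / 1000
P = 189.86 * (2888.4 - 2071.5) / 1000
P = 155.0966 MW
Convert: 155.0966 MW * 1000.0 = 1.5510e+05 kW
P = 1.5510e+05 kW


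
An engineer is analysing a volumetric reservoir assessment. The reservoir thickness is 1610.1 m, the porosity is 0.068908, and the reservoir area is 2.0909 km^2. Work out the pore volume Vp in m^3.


Vp = A * 1e6 * hr * phi
Vp = 2.0909 * 1e6 * 1610.1 * 0.068908
Vp = 2.3198e+08 m^3


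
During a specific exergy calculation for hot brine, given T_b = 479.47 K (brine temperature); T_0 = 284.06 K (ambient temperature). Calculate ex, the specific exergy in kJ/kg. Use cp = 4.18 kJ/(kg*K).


ex = cp * ((T_b - T_0) - T_0 * ln(T_b/T_0))
ex = 4.18 * ((479.47 - 284.06) - 284.06 * ln(479.47/284.06))
ex = 195.23 kJ/kg


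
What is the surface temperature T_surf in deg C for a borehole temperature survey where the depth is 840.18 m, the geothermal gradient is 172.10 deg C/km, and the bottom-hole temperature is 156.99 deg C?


T_surf = T_d - grad * d / 1000
T_surf = 156.99 - 172.10 * 840.18 / 1000
T_surf = 12.395 deg C


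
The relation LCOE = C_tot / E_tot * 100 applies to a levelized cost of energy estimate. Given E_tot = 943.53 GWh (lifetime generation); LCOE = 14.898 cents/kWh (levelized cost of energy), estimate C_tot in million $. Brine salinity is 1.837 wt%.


C_tot = LCOE / 100 * E_tot
C_tot = 14.898 / 100 * 943.53
C_tot = 140.57 million $


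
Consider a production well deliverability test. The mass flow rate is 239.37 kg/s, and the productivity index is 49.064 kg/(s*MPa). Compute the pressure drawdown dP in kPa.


dP = mdot * 1000 / PI
dP = 239.37 * 1000 / 49.064
dP = 4878.7 kPa


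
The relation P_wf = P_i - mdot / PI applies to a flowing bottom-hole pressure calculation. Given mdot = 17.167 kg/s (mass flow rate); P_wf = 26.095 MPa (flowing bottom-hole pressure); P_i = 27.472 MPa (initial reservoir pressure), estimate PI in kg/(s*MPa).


PI = mdot / (P_i - P_wf)
PI = 17.167 / (27.472 - 26.095)
PI = 12.467 kg/(s*MPa)


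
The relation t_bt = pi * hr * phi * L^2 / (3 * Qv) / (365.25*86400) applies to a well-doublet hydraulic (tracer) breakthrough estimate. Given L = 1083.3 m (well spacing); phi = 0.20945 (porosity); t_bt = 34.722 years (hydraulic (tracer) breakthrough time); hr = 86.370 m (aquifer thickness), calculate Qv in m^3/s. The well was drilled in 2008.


Qv = pi*hr*phi*L^2 / (3*t_bt*365.25*86400)
Qv = pi*86.370*0.20945*1083.3^2 / (3*34.722*365.25*86400)
Qv = 0.020289 m^3/s


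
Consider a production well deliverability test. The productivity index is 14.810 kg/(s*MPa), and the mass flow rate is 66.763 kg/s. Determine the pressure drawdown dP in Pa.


dP = mdot * 1000 / PI
dP = 66.763 * 1000 / 14.810
dP = 4507.968 kPa
Convert: 4507.968 kPa * 1000.0 = 4.5080e+06 Pa
dP = 4.5080e+06 Pa


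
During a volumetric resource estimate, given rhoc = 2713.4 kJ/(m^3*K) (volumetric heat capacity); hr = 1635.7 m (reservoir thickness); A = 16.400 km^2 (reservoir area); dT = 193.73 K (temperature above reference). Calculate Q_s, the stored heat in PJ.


Step 1: Vr = A*1e6*hr = 16.4*1e6*1635.7 = 2.682548e+10 m^3
Step 2: Q_s = Vr*rhoc*dT/1e12 = 2.682548e+10*2713.4*193.73/1e12 = 14101 PJ
Q_s = 14101 PJ


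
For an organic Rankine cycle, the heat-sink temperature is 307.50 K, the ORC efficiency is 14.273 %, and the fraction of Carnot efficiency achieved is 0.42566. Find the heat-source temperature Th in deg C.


Th = Tc / (1 - (eta_orc/100)/f)
Th = 307.50 / (1 - (14.273/100)/0.42566)
Th = 462.6249 K
Convert to deg C: 462.6249 - 273.15 = 189.47 deg C
Th = 189.47 deg C


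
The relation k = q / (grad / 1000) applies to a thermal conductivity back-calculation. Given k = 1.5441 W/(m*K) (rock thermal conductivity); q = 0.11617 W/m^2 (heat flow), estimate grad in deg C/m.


grad = q / k * 1000
grad = 0.11617 / 1.5441 * 1000
grad = 75.23476 deg C/km
Convert: 75.23476 deg C/km * 0.001 = 0.075235 deg C/m
grad = 0.075235 deg C/m


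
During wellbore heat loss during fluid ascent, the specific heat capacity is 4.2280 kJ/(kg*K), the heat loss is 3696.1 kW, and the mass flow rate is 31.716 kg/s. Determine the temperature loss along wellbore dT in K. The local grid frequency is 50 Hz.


dT = Q_loss / (mdot * cp)
dT = 3696.1 / (31.716 * 4.2280)
dT = 27.563 K


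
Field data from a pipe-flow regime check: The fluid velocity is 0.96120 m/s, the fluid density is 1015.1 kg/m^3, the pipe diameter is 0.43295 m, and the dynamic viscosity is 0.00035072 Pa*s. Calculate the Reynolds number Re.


Re = rho * vel * D / mu
Re = 1015.1 * 0.96120 * 0.43295 / 0.00035072
Re = 1.2045e+06


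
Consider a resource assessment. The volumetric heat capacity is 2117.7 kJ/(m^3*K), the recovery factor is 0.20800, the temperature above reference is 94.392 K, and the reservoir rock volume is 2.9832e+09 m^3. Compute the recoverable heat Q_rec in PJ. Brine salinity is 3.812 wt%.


Step 1: Q_s = Vr*rhoc*dT/1e12 = 2.9832e+09*2117.7*94.392/1e12 = 596.3236 PJ
Step 2: Q_rec = Q_s * RF = 596.3236 * 0.208 = 124.04 PJ
Q_rec = 124.04 PJ


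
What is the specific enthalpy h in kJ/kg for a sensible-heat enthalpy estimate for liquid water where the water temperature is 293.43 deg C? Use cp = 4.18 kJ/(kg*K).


h = cp * T
h = 4.18 * 293.43
h = 1226.5 kJ/kg


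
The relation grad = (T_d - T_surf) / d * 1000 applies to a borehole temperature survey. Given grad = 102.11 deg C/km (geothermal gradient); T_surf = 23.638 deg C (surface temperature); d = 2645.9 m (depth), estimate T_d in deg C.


T_d = T_surf + grad * d / 1000
T_d = 23.638 + 102.11 * 2645.9 / 1000
T_d = 293.81 deg C


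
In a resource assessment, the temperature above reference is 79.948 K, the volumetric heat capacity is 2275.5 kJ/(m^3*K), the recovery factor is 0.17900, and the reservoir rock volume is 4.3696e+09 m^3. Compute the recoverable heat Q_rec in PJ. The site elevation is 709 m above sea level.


Step 1: Q_s = Vr*rhoc*dT/1e12 = 4.3696e+09*2275.5*79.948/1e12 = 794.9249 PJ
Step 2: Q_rec = Q_s * RF = 794.9249 * 0.179 = 142.29 PJ
Q_rec = 142.29 PJ


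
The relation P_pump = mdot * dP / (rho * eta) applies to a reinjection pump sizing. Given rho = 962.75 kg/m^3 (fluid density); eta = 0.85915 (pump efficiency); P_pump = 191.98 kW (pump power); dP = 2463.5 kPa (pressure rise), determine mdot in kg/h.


mdot = P_pump * rho * eta / dP
mdot = 191.98 * 962.75 * 0.85915 / 2463.5
mdot = 64.45935 kg/s
Convert: 64.45935 kg/s * 3600.0 = 2.3205e+05 kg/h
mdot = 2.3205e+05 kg/h


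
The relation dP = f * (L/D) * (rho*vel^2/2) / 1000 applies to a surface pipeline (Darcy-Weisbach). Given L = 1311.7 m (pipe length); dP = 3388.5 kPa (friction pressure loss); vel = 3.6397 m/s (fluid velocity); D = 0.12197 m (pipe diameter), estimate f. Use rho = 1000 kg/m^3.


f = dP*1000 / ((L/D)*(rho*vel^2/2))
f = 3388.5*1000 / ((1311.7/0.12197)*(1000*3.6397^2/2))
f = 0.047569


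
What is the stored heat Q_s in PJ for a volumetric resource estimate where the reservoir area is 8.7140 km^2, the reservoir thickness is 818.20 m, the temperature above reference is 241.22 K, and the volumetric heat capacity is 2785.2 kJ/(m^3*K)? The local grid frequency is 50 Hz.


Step 1: Vr = A*1e6*hr = 8.714*1e6*818.2 = 7.129795e+09 m^3
Step 2: Q_s = Vr*rhoc*dT/1e12 = 7.129795e+09*2785.2*241.22/1e12 = 4790.1 PJ
Q_s = 4790.1 PJ


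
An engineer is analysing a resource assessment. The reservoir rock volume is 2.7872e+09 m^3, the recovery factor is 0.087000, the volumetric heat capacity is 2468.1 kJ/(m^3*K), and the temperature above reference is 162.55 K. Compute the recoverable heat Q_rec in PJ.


Step 1: Q_s = Vr*rhoc*dT/1e12 = 2.7872e+09*2468.1*162.55/1e12 = 1118.196 PJ
Step 2: Q_rec = Q_s * RF = 1118.196 * 0.087 = 97.283 PJ
Q_rec = 97.283 PJ


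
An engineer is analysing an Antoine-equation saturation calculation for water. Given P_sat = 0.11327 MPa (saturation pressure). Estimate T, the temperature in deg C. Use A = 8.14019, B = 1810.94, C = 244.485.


T = B / (A - log10(P_sat * 760 / 0.101325)) - C
T = 1810.94 / (8.14019 - log10(0.11327 * 760 / 0.101325)) - 244.485
T = 103.04 deg C


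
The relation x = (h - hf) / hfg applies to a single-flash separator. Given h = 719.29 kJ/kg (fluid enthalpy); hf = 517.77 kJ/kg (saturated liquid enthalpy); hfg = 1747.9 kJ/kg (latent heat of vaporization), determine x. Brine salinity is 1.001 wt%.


x = (h - hf) / hfg
x = (719.29 - 517.77) / 1747.9
x = 0.11529


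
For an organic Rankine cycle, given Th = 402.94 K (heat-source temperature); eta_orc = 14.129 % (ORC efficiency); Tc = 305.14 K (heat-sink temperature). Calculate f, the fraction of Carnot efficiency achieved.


f = (eta_orc/100) / (1 - Tc/Th)
f = (14.129/100) / (1 - 305.14/402.94)
f = 0.58212


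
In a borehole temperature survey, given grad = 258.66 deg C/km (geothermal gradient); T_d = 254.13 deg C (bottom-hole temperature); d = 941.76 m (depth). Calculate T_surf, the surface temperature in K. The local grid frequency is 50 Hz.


T_surf = T_d - grad * d / 1000
T_surf = 254.13 - 258.66 * 941.76 / 1000
T_surf = 10.53436 deg C
Convert to K: 10.53436 + 273.15 = 283.68 K
T_surf = 283.68 K


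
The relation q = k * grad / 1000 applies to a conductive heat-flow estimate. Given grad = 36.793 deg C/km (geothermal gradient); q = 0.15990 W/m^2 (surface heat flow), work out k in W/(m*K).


k = q * 1000 / grad
k = 0.15990 * 1000 / 36.793
k = 4.3459 W/(m*K)


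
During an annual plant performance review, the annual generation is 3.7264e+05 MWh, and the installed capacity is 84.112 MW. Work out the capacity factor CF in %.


CF = E_a / (cap * 8760) * 100
CF = 3.7264e+05 / (84.112 * 8760) * 100
CF = 50.574 %


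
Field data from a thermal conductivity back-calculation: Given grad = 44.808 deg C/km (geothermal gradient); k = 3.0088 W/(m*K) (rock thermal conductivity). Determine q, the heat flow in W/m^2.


q = k * grad / 1000
q = 3.0088 * 44.808 / 1000
q = 0.13482 W/m^2


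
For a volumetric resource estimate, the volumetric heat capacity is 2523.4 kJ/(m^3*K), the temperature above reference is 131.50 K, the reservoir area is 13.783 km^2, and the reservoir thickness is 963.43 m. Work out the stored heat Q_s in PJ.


Step 1: Vr = A*1e6*hr = 13.783*1e6*963.43 = 1.327896e+10 m^3
Step 2: Q_s = Vr*rhoc*dT/1e12 = 1.327896e+10*2523.4*131.5/1e12 = 4406.3 PJ
Q_s = 4406.3 PJ


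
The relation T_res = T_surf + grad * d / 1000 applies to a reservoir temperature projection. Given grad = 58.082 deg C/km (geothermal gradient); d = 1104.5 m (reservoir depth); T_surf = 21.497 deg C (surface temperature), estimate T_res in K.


T_res = T_surf + grad * d / 1000
T_res = 21.497 + 58.082 * 1104.5 / 1000
T_res = 85.64857 deg C
Convert to K: 85.64857 + 273.15 = 358.80 K
T_res = 358.80 K


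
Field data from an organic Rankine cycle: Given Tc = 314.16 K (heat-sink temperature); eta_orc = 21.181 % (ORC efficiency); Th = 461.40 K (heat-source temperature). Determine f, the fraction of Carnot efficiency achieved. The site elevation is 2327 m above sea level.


f = (eta_orc/100) / (1 - Tc/Th)
f = (21.181/100) / (1 - 314.16/461.40)
f = 0.66374


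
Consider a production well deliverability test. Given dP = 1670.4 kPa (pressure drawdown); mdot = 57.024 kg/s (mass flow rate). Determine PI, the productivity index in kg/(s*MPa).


PI = mdot * 1000 / dP
PI = 57.024 * 1000 / 1670.4
PI = 34.138 kg/(s*MPa)


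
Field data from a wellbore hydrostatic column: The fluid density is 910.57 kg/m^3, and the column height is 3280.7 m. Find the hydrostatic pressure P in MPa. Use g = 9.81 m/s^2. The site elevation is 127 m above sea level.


P = rho * g * h / 1e6
P = 910.57 * 9.81 * 3280.7 / 1e6
P = 29.305 MPa


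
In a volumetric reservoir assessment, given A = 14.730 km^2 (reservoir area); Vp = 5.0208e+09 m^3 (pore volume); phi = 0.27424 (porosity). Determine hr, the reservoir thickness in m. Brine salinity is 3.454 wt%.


hr = Vp / (A * 1e6 * phi)
hr = 5.0208e+09 / (14.730 * 1e6 * 0.27424)
hr = 1242.9 m


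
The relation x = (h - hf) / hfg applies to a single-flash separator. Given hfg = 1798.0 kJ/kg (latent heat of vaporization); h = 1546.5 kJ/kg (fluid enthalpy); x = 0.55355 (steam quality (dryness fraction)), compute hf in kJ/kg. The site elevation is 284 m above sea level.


hf = h - x * hfg
hf = 1546.5 - 0.55355 * 1798.0
hf = 551.22 kJ/kg


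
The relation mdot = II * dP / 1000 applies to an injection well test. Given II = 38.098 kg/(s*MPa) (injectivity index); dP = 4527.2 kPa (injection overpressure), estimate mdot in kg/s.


mdot = II * dP / 1000
mdot = 38.098 * 4527.2 / 1000
mdot = 172.48 kg/s


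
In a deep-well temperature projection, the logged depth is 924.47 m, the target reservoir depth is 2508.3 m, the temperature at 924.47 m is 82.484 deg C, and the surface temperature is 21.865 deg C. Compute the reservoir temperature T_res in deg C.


Step 1: grad = (T_d1 - T_surf)/d1 * 1000 = (82.484 - 21.865)/924.47 * 1000 = 65.57162 deg C/km
Step 2: T_res = T_surf + grad*d2/1000 = 21.865 + 65.57162*2508.3/1000 = 186.34 deg C
T_res = 186.34 deg C
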